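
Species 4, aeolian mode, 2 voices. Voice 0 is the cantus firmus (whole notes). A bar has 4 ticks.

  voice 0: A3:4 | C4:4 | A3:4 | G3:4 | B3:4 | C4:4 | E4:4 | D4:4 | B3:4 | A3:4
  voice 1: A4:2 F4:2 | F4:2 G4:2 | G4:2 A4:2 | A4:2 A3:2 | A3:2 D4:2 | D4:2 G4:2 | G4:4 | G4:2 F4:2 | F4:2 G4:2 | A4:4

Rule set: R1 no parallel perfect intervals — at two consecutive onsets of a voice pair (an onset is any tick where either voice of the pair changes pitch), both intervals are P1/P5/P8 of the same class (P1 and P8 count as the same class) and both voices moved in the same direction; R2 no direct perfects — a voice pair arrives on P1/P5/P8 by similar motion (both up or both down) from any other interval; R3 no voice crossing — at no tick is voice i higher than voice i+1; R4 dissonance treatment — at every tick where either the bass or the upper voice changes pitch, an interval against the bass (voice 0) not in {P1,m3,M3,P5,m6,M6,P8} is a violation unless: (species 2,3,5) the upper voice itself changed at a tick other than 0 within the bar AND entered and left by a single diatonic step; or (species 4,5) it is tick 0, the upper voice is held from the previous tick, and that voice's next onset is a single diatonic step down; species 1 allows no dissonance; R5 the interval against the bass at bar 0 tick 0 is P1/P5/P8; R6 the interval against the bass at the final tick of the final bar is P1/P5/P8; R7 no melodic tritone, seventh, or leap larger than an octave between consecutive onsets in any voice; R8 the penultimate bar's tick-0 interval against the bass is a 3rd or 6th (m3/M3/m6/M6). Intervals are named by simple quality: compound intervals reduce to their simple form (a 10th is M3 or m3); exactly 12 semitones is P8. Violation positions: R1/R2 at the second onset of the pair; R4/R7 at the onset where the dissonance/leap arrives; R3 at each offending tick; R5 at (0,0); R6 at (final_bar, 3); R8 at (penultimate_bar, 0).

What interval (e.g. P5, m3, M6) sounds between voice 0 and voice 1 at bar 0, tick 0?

P8

voice 0=A3 voice 1=A4 -> P8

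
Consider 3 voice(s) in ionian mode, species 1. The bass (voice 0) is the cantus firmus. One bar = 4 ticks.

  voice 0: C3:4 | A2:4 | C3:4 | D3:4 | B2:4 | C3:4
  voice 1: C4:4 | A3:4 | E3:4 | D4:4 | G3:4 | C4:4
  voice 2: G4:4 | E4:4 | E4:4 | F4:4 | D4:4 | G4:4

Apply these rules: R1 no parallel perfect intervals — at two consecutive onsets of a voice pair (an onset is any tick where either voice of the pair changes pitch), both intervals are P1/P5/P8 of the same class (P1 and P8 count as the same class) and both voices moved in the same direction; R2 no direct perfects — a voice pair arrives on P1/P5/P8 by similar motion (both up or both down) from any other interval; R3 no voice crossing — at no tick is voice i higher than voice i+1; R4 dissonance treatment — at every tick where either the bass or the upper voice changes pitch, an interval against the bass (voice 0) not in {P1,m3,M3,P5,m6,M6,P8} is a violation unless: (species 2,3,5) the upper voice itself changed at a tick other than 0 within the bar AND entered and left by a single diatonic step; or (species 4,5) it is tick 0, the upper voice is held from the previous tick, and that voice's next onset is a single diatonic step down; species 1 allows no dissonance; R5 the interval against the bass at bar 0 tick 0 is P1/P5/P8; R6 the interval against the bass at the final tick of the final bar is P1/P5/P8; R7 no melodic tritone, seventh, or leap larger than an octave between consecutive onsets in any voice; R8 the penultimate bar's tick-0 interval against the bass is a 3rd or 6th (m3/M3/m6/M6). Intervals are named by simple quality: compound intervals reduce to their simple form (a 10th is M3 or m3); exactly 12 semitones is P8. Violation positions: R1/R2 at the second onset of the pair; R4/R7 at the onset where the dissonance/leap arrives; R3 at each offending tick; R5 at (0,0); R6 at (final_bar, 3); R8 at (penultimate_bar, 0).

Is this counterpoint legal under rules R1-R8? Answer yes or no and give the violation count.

bar 0: v0=C3 v1=C4 v2=G4 (P5)
bar 1: v0=A2 v1=A3 v2=E4 (P5)
bar 2: v0=C3 v1=E3 v2=E4 (M3)
bar 3: v0=D3 v1=D4 v2=F4 (m3)
bar 4: v0=B2 v1=G3 v2=D4 (m3)
bar 5: v0=C3 v1=C4 v2=G4 (P5)
  R1 @ bar1.0: C3/C4 P8 -> A2/A3 P8 similar
  R1 @ bar1.0: C3/G4 P5 -> A2/E4 P5 similar
  R1 @ bar1.0: C4/G4 P5 -> A3/E4 P5 similar
  R2 @ bar3.0: C3/E3 M3 -> D3/D4 P8 similar
  R7 @ bar3.0: E3->D4 leap 10st
  R2 @ bar4.0: D4/F4 m3 -> G3/D4 P5 similar
  R1 @ bar5.0: G3/D4 P5 -> C4/G4 P5 similar
  R2 @ bar5.0: B2/G3 m6 -> C3/C4 P8 similar
  R2 @ bar5.0: B2/D4 m3 -> C3/G4 P5 similar

No (9 violations)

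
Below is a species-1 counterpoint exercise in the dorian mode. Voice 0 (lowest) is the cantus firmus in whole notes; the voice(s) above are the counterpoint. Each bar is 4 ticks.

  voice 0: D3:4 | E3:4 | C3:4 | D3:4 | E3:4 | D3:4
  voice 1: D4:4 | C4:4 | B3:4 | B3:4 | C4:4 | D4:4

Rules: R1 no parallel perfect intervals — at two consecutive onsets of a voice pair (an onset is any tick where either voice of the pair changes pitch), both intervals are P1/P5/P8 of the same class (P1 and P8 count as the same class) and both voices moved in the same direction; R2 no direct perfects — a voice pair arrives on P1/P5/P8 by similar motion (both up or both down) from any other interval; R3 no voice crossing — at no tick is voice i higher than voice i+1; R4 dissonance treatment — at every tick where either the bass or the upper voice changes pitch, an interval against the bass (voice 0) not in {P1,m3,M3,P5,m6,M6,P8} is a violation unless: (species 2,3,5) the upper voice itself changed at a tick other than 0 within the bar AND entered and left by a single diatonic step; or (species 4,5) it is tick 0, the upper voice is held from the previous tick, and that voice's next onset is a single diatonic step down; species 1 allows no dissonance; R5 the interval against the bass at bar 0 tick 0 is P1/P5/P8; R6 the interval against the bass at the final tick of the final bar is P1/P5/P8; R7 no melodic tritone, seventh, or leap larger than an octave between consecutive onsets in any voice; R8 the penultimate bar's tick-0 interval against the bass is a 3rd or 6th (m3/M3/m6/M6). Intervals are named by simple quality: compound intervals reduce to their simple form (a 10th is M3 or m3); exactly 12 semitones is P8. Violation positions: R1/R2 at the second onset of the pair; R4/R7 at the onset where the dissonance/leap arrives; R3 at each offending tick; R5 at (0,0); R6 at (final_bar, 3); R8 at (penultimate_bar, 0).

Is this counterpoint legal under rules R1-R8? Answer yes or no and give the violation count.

bar 0: v0=D3 v1=D4 (P8)
bar 1: v0=E3 v1=C4 (m6)
bar 2: v0=C3 v1=B3 (M7)
bar 3: v0=D3 v1=B3 (M6)
bar 4: v0=E3 v1=C4 (m6)
bar 5: v0=D3 v1=D4 (P8)
  R4 @ bar2.0: C3/B3 M7 untreated

No (1 violations)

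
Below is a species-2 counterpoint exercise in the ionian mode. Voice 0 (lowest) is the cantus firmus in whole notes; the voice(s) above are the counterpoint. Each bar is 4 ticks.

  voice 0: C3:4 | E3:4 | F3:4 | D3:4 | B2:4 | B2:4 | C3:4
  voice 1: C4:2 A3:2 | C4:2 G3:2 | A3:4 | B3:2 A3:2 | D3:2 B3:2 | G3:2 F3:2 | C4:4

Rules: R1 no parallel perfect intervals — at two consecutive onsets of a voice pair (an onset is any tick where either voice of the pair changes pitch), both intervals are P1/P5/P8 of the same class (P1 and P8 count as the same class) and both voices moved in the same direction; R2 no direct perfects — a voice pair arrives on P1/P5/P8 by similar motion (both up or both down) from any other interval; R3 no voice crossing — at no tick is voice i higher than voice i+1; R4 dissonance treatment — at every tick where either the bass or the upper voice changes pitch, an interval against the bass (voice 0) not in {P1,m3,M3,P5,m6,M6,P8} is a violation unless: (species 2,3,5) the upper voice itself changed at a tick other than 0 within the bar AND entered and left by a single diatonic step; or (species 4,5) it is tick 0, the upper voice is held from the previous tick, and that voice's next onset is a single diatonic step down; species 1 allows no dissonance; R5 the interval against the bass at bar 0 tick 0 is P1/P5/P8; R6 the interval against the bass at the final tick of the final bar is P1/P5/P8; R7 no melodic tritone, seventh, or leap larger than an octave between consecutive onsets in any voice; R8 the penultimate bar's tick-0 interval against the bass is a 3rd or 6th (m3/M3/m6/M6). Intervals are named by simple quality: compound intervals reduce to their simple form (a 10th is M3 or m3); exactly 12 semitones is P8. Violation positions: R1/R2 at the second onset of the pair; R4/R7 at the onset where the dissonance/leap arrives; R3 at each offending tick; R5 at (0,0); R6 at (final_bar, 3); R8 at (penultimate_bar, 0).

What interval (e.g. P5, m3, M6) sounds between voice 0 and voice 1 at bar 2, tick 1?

M3

voice 0=F3 voice 1=A3 -> M3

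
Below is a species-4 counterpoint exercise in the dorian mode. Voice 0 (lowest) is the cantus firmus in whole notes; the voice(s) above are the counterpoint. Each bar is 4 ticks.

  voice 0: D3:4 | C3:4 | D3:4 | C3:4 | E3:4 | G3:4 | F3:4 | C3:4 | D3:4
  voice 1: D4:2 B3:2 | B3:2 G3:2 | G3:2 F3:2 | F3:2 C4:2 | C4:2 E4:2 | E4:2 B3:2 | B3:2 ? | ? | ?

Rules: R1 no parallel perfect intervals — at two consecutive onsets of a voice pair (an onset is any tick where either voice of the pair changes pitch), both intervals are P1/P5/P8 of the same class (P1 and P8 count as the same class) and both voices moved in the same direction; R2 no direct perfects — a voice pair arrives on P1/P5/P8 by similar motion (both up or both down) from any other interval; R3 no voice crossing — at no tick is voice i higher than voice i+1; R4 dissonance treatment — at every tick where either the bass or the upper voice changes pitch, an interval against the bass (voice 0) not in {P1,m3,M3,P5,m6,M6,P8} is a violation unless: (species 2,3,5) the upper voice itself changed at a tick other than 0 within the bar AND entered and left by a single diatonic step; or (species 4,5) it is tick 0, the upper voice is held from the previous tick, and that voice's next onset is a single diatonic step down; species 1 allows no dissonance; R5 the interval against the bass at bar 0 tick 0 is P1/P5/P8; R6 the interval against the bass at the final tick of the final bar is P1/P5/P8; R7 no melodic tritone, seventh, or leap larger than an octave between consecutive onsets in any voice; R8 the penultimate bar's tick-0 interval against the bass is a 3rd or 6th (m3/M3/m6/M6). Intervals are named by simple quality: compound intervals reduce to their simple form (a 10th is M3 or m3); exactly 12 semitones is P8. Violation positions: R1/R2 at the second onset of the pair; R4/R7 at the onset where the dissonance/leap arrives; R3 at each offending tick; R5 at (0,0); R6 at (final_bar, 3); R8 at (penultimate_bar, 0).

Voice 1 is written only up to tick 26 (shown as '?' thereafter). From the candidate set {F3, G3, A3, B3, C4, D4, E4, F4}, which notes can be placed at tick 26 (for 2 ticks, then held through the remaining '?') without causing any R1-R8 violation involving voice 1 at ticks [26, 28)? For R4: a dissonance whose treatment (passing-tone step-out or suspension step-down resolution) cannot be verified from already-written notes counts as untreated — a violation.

F3: violates R7
G3: violates R4
A3: legal
B3: legal
C4: legal
D4: legal
E4: violates R4
F4: violates R7

{A3, B3, C4, D4}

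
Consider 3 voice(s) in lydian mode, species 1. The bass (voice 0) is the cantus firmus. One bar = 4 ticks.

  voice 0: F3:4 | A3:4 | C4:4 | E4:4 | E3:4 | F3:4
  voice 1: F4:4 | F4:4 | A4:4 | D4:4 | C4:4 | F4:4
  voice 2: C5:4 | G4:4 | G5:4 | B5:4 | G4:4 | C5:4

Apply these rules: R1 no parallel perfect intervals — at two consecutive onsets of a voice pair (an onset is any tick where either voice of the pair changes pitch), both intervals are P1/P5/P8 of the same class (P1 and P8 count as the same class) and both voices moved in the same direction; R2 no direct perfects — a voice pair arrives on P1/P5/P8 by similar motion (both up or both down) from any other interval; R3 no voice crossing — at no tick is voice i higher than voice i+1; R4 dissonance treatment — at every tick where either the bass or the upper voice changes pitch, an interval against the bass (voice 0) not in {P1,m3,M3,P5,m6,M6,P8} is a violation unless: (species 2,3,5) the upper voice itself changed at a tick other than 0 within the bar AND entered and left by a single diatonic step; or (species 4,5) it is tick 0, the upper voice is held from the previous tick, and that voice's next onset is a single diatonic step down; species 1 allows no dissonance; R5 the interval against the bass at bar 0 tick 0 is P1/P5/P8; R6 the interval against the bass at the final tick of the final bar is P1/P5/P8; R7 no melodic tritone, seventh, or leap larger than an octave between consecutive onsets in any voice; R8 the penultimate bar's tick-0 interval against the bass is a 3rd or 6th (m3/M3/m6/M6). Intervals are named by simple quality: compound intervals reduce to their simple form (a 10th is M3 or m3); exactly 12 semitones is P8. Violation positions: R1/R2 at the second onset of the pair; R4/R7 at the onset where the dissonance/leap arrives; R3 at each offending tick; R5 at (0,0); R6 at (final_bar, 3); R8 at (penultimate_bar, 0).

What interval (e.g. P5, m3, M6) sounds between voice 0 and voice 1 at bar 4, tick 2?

voice 0=E3 voice 1=C4 -> m6

m6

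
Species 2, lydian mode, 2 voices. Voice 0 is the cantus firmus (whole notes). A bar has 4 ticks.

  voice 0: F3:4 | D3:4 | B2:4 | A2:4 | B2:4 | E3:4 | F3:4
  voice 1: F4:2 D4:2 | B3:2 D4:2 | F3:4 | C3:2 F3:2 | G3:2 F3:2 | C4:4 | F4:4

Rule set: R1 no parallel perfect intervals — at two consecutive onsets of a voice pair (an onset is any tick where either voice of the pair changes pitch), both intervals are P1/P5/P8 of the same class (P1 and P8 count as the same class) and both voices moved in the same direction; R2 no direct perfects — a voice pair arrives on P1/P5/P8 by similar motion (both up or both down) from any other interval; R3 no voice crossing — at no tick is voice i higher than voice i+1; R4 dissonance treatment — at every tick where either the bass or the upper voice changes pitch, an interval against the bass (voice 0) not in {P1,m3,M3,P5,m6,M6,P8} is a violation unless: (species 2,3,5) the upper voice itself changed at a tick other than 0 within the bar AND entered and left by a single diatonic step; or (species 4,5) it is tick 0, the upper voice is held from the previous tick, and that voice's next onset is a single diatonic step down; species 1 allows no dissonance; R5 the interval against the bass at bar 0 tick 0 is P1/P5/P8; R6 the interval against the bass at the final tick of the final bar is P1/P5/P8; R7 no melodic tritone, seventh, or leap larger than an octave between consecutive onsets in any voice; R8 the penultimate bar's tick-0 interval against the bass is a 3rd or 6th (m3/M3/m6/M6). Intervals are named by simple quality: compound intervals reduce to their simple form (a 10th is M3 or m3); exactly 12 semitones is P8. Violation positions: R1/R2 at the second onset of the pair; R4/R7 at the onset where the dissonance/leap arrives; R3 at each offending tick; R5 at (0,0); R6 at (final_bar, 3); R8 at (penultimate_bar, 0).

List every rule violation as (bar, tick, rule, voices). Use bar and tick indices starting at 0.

(2, 0, R4, (0, 1))
(4, 2, R4, (0, 1))
(6, 0, R2, (0, 1))

bar 0: v0=F3 v1=F4 downbeat P8
bar 1: v0=D3 v1=B3 downbeat M6
bar 2: v0=B2 v1=F3 downbeat TT
bar 3: v0=A2 v1=C3 downbeat m3
bar 4: v0=B2 v1=G3 downbeat m6
bar 5: v0=E3 v1=C4 downbeat m6
bar 6: v0=F3 v1=F4 downbeat P8
  -> R4 @ bar 2 tick 0 v(0, 1): B2/F3 TT untreated
  -> R4 @ bar 4 tick 2 v(0, 1): B2/F3 TT untreated
  -> R2 @ bar 6 tick 0 v(0, 1): E3/C4 m6 -> F3/F4 P8 similar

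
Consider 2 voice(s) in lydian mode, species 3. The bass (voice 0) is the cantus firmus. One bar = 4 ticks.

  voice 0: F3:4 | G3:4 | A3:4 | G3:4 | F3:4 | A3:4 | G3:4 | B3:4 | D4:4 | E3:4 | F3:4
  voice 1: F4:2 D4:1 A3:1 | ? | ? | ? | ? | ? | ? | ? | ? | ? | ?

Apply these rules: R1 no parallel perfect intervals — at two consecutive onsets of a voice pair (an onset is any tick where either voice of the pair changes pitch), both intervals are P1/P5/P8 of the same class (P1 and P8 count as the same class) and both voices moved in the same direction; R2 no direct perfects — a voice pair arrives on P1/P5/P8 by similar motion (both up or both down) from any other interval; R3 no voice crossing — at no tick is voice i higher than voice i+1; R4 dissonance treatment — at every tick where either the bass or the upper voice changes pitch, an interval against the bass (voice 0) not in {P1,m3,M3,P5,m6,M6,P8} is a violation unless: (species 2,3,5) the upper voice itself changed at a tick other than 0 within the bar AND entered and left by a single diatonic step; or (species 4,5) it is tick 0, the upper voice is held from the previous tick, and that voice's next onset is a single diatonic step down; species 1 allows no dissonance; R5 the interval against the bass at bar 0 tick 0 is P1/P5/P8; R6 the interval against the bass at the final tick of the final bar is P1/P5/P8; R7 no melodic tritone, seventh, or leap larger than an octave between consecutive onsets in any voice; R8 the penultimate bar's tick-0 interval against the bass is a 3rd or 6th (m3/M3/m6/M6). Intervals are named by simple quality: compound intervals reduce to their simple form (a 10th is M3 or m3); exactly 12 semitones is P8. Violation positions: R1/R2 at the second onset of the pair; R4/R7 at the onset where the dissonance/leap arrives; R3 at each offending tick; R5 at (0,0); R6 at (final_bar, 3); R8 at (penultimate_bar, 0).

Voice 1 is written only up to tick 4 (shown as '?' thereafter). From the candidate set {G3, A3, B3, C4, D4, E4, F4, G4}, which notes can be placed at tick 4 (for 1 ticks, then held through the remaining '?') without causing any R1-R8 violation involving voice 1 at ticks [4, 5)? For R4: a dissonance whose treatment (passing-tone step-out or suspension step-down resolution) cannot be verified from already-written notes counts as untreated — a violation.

G3: legal
A3: violates R4
B3: legal
C4: violates R4
D4: violates R2
E4: legal
F4: violates R4
G4: violates R2,R7

{B3, E4, G3}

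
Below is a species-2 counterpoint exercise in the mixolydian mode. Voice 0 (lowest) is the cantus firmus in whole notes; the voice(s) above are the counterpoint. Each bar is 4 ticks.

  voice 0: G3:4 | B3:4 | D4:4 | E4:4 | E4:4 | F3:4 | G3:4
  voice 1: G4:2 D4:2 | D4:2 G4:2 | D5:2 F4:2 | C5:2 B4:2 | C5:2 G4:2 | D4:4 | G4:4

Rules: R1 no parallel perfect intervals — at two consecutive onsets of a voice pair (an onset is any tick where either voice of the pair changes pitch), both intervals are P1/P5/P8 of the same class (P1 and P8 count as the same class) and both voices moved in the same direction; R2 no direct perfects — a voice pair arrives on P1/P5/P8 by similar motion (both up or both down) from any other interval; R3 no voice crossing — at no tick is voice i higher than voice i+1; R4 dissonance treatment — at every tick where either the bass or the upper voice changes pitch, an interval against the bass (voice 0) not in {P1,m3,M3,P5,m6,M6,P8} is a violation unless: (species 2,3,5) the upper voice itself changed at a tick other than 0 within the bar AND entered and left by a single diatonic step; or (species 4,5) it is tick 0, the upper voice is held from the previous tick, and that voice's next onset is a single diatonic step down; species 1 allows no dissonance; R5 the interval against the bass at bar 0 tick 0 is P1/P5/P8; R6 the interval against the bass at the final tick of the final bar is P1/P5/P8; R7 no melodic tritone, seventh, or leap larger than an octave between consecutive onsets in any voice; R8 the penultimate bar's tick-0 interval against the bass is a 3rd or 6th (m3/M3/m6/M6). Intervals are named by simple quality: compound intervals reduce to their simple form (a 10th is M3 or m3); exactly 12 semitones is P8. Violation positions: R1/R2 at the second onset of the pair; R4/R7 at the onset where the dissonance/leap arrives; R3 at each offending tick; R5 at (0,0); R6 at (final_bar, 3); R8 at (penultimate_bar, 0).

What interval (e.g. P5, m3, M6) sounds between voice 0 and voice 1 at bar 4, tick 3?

voice 0=E4 voice 1=G4 -> m3

m3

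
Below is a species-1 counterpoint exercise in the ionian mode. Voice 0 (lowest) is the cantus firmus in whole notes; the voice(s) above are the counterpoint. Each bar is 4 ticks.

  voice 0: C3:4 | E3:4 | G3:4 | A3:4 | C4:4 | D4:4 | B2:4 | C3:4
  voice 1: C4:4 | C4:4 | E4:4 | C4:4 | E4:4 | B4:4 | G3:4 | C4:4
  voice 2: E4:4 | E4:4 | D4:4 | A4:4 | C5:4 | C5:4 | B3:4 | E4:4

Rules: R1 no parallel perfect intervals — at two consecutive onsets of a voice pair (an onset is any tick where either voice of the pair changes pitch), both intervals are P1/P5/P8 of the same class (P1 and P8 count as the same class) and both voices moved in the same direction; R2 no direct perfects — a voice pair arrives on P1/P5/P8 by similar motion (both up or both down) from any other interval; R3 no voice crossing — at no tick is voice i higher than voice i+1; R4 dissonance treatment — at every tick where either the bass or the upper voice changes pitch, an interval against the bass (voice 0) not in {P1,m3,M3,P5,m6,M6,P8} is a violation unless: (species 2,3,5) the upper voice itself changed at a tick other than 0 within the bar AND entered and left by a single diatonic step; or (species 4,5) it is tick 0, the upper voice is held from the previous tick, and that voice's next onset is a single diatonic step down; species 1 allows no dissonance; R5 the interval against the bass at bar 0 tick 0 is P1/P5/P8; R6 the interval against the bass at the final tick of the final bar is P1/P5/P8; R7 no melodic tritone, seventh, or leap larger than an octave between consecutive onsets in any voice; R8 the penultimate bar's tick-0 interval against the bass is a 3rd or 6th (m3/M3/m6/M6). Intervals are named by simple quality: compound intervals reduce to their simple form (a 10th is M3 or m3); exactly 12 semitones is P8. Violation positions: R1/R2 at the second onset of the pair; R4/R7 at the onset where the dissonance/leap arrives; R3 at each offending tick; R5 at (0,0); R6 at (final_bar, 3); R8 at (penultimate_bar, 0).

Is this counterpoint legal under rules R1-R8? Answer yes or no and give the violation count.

bar 0: v0=C3 v1=C4 v2=E4 (M3)
bar 1: v0=E3 v1=C4 v2=E4 (P8)
bar 2: v0=G3 v1=E4 v2=D4 (P5)
bar 3: v0=A3 v1=C4 v2=A4 (P8)
bar 4: v0=C4 v1=E4 v2=C5 (P8)
bar 5: v0=D4 v1=B4 v2=C5 (m7)
bar 6: v0=B2 v1=G3 v2=B3 (P8)
bar 7: v0=C3 v1=C4 v2=E4 (M3)
  R5 @ bar0.0: opens on M3
  R3 @ bar2.0: E4 above D4
  R3 @ bar2.1: E4 above D4
  R3 @ bar2.2: E4 above D4
  R3 @ bar2.3: E4 above D4
  R2 @ bar3.0: G3/D4 P5 -> A3/A4 P8 similar
  R1 @ bar4.0: A3/A4 P8 -> C4/C5 P8 similar
  R4 @ bar5.0: D4/C5 m7 untreated
  R2 @ bar6.0: D4/C5 m7 -> B2/B3 P8 similar
  R7 @ bar6.0: D4->B2 leap 15st
  R7 @ bar6.0: B4->G3 leap 16st
  R7 @ bar6.0: C5->B3 leap 13st
  R8 @ bar6.0: penult P8 not 3rd/6th
  R2 @ bar7.0: B2/G3 m6 -> C3/C4 P8 similar
  R6 @ bar7.3: closes on M3

No (15 violations)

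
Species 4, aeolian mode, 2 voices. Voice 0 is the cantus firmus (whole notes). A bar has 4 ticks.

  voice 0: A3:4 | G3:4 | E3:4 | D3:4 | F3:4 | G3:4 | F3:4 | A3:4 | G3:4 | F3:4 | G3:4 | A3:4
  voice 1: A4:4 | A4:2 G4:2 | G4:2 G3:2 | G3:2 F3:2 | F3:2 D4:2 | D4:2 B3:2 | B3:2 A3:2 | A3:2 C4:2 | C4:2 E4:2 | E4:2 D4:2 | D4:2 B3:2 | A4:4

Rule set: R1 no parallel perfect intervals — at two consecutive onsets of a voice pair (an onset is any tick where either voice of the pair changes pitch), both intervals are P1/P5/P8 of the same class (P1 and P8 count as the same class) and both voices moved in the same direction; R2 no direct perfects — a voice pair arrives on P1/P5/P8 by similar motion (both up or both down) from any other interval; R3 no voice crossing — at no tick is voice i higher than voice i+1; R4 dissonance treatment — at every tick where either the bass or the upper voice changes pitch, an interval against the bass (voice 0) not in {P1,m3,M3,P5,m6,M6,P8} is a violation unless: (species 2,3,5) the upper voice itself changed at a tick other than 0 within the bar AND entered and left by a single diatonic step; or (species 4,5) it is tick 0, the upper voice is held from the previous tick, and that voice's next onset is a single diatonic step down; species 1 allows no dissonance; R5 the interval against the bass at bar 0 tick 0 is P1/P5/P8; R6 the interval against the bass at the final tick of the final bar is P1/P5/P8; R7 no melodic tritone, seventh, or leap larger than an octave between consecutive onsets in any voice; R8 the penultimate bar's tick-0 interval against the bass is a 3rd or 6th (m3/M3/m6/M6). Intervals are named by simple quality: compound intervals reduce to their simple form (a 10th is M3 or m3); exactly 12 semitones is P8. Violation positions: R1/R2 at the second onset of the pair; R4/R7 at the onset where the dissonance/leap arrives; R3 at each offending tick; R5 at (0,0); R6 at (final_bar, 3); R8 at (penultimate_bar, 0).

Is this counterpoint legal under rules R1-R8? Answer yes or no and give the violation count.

bar 0: v0=A3 v1=A4 (P8)
bar 1: v0=G3 v1=A4 (M2)
bar 2: v0=E3 v1=G4 (m3)
bar 3: v0=D3 v1=G3 (P4)
bar 4: v0=F3 v1=F3 (P1)
bar 5: v0=G3 v1=D4 (P5)
bar 6: v0=F3 v1=B3 (TT)
bar 7: v0=A3 v1=A3 (P1)
bar 8: v0=G3 v1=C4 (P4)
bar 9: v0=F3 v1=E4 (M7)
bar 10: v0=G3 v1=D4 (P5)
bar 11: v0=A3 v1=A4 (P8)
  R4 @ bar8.0: G3/C4 P4 untreated
  R8 @ bar10.0: penult P5 not 3rd/6th
  R2 @ bar11.0: G3/B3 M3 -> A3/A4 P8 similar
  R7 @ bar11.0: B3->A4 leap 10st

No (4 violations)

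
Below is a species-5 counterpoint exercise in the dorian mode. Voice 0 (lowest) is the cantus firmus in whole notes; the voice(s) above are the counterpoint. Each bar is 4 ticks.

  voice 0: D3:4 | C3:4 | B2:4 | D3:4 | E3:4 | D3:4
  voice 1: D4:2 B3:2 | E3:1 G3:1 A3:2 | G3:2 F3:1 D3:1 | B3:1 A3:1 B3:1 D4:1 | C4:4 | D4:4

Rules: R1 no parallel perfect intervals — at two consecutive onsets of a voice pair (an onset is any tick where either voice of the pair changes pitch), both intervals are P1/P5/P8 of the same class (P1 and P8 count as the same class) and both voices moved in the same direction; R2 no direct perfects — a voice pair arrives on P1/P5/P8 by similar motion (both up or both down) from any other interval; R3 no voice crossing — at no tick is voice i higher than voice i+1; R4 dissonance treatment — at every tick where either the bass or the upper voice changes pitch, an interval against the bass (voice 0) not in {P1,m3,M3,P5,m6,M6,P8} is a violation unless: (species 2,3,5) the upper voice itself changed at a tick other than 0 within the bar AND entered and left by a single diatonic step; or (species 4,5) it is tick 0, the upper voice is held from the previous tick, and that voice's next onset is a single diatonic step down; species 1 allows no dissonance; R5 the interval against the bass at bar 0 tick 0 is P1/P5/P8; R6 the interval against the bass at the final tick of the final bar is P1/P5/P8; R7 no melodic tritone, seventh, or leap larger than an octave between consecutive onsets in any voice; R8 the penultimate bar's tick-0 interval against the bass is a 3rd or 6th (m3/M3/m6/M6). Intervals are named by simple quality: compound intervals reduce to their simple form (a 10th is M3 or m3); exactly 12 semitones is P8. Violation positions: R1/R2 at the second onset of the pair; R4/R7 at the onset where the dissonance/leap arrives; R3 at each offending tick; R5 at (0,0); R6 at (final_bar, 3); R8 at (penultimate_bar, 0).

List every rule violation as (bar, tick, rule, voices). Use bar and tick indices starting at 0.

bar 0: v0=D3 v1=D4 downbeat P8
bar 1: v0=C3 v1=E3 downbeat M3
bar 2: v0=B2 v1=G3 downbeat m6
bar 3: v0=D3 v1=B3 downbeat M6
bar 4: v0=E3 v1=C4 downbeat m6
bar 5: v0=D3 v1=D4 downbeat P8
  -> R4 @ bar 2 tick 2 v(0, 1): B2/F3 TT untreated

(2, 2, R4, (0, 1))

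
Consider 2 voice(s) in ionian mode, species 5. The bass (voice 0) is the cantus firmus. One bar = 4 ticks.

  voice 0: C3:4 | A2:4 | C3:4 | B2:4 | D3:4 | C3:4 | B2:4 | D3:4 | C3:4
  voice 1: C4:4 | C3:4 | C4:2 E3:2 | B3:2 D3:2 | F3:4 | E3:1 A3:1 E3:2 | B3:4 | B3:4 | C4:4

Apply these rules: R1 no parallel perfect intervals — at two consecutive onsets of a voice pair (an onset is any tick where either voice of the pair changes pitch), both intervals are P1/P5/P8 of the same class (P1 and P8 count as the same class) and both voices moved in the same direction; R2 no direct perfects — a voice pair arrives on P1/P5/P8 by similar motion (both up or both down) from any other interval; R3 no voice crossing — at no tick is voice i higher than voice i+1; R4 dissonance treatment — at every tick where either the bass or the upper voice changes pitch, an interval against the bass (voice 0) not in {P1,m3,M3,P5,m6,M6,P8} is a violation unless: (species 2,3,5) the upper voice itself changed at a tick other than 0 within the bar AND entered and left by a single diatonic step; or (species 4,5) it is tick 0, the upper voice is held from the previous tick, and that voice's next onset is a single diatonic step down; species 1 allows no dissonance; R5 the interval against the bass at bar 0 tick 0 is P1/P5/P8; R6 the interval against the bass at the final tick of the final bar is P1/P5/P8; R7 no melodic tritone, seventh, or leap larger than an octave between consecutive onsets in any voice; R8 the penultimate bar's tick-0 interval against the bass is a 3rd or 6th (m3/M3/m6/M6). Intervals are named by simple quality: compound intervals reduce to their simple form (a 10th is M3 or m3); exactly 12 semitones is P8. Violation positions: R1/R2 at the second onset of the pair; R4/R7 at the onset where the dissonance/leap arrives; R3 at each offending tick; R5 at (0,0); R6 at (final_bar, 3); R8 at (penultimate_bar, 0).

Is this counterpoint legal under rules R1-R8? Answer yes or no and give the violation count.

No (1 violations)

bar 0: v0=C3 v1=C4 (P8)
bar 1: v0=A2 v1=C3 (m3)
bar 2: v0=C3 v1=C4 (P8)
bar 3: v0=B2 v1=B3 (P8)
bar 4: v0=D3 v1=F3 (m3)
bar 5: v0=C3 v1=E3 (M3)
bar 6: v0=B2 v1=B3 (P8)
bar 7: v0=D3 v1=B3 (M6)
bar 8: v0=C3 v1=C4 (P8)
  R2 @ bar2.0: A2/C3 m3 -> C3/C4 P8 similar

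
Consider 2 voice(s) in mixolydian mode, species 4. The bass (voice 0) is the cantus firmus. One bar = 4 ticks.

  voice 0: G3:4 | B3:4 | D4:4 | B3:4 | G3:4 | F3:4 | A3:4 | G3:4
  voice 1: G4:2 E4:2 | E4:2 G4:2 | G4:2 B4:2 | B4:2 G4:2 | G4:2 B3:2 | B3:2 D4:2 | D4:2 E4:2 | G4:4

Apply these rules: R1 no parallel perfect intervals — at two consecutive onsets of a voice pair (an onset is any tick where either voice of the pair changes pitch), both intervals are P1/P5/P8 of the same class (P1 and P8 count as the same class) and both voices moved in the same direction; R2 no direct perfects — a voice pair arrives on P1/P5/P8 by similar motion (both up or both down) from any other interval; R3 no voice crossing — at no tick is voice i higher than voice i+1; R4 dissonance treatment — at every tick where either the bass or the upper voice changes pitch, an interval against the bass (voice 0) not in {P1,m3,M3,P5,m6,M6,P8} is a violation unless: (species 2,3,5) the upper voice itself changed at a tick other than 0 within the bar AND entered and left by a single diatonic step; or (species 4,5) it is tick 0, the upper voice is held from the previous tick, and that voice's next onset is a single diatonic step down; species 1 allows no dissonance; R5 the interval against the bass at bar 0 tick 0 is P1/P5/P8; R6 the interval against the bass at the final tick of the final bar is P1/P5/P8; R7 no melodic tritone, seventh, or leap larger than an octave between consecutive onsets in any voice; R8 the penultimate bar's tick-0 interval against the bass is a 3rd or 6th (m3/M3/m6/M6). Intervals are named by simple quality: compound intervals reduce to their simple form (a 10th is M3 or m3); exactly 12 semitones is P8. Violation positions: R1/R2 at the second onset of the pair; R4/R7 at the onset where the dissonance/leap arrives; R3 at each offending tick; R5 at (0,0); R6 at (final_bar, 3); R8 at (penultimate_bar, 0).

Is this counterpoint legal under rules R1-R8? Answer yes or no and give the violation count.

No (5 violations)

bar 0: v0=G3 v1=G4 (P8)
bar 1: v0=B3 v1=E4 (P4)
bar 2: v0=D4 v1=G4 (P4)
bar 3: v0=B3 v1=B4 (P8)
bar 4: v0=G3 v1=G4 (P8)
bar 5: v0=F3 v1=B3 (TT)
bar 6: v0=A3 v1=D4 (P4)
bar 7: v0=G3 v1=G4 (P8)
  R4 @ bar1.0: B3/E4 P4 untreated
  R4 @ bar2.0: D4/G4 P4 untreated
  R4 @ bar5.0: F3/B3 TT untreated
  R4 @ bar6.0: A3/D4 P4 untreated
  R8 @ bar6.0: penult P4 not 3rd/6th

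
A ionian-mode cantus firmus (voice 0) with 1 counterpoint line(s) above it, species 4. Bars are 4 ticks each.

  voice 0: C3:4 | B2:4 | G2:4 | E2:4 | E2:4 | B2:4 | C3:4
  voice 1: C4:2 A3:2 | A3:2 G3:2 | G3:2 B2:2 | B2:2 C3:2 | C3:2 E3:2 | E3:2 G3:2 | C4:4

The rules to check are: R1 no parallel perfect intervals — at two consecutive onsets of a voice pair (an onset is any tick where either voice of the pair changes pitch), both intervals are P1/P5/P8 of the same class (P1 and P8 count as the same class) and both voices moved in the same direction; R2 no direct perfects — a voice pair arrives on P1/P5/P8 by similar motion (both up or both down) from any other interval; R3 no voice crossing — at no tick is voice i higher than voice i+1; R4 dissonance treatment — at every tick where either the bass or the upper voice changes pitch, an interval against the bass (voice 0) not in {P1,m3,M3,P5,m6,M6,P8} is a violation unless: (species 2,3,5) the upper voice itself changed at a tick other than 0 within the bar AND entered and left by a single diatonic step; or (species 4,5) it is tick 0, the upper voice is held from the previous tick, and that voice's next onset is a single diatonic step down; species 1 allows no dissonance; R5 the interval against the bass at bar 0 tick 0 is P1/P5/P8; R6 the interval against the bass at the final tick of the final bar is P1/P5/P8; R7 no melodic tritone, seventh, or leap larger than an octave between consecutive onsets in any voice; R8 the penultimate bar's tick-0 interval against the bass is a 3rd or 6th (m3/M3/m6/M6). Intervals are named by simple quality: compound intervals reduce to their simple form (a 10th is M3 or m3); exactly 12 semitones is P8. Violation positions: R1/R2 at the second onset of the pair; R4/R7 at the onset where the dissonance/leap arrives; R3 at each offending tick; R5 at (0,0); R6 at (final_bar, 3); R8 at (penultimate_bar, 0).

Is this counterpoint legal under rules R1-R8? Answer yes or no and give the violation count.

No (3 violations)

bar 0: v0=C3 v1=C4 (P8)
bar 1: v0=B2 v1=A3 (m7)
bar 2: v0=G2 v1=G3 (P8)
bar 3: v0=E2 v1=B2 (P5)
bar 4: v0=E2 v1=C3 (m6)
bar 5: v0=B2 v1=E3 (P4)
bar 6: v0=C3 v1=C4 (P8)
  R4 @ bar5.0: B2/E3 P4 untreated
  R8 @ bar5.0: penult P4 not 3rd/6th
  R2 @ bar6.0: B2/G3 m6 -> C3/C4 P8 similar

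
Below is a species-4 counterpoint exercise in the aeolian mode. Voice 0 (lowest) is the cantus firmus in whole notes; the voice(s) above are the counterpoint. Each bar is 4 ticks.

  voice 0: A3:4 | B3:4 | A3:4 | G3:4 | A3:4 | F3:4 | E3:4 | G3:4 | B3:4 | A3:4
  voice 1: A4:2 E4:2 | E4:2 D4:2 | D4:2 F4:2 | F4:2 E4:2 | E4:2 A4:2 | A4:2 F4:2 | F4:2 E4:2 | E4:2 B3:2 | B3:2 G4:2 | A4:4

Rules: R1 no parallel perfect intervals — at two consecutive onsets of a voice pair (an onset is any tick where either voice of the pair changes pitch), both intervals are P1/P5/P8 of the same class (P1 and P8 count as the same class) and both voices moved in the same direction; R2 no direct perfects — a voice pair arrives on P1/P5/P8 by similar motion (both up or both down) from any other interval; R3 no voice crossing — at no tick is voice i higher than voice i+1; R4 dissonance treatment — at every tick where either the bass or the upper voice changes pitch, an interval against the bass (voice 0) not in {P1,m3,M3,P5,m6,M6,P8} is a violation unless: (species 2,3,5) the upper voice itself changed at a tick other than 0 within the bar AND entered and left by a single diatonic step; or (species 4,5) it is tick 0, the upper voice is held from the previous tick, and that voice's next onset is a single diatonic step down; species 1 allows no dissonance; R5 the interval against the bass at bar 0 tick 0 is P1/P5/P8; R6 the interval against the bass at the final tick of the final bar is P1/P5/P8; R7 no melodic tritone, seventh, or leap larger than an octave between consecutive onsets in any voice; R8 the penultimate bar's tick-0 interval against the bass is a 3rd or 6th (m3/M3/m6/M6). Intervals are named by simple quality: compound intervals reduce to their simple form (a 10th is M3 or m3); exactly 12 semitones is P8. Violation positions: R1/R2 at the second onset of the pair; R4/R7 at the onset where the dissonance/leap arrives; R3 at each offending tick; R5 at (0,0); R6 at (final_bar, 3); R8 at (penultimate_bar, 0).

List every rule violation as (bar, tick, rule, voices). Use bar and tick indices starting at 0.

(2, 0, R4, (0, 1))
(8, 0, R8, (0, 1))

bar 0: v0=A3 v1=A4 downbeat P8
bar 1: v0=B3 v1=E4 downbeat P4
bar 2: v0=A3 v1=D4 downbeat P4
bar 3: v0=G3 v1=F4 downbeat m7
bar 4: v0=A3 v1=E4 downbeat P5
bar 5: v0=F3 v1=A4 downbeat M3
bar 6: v0=E3 v1=F4 downbeat m2
bar 7: v0=G3 v1=E4 downbeat M6
bar 8: v0=B3 v1=B3 downbeat P1
bar 9: v0=A3 v1=A4 downbeat P8
  -> R4 @ bar 2 tick 0 v(0, 1): A3/D4 P4 untreated
  -> R8 @ bar 8 tick 0 v(0, 1): penult P1 not 3rd/6th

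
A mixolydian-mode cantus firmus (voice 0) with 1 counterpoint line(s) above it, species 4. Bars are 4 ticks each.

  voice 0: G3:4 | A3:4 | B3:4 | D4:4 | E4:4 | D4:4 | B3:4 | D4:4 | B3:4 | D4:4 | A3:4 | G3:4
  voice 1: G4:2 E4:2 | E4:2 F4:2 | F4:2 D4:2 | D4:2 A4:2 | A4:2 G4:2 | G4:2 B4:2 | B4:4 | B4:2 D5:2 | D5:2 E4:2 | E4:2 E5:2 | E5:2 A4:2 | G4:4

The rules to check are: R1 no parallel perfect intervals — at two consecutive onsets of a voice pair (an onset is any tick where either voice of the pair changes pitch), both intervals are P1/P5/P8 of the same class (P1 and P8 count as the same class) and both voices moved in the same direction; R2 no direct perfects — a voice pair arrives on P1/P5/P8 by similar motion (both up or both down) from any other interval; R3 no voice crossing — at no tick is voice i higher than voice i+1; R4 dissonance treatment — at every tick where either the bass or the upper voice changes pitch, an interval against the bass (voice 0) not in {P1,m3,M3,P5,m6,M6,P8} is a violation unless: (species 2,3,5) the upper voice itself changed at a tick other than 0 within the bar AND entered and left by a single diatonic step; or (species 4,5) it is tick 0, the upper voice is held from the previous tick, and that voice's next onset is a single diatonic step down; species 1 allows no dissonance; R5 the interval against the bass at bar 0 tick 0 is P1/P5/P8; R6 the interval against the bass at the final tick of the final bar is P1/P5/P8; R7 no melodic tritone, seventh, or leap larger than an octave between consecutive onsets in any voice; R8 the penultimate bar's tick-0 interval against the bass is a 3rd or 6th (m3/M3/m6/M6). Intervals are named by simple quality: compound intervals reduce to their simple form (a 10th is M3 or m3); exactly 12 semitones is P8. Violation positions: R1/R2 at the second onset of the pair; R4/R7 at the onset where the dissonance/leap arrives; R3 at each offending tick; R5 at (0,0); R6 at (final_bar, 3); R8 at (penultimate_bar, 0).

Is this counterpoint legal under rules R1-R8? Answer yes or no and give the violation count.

No (8 violations)

bar 0: v0=G3 v1=G4 (P8)
bar 1: v0=A3 v1=E4 (P5)
bar 2: v0=B3 v1=F4 (TT)
bar 3: v0=D4 v1=D4 (P1)
bar 4: v0=E4 v1=A4 (P4)
bar 5: v0=D4 v1=G4 (P4)
bar 6: v0=B3 v1=B4 (P8)
bar 7: v0=D4 v1=B4 (M6)
bar 8: v0=B3 v1=D5 (m3)
bar 9: v0=D4 v1=E4 (M2)
bar 10: v0=A3 v1=E5 (P5)
bar 11: v0=G3 v1=G4 (P8)
  R4 @ bar2.0: B3/F4 TT untreated
  R4 @ bar5.0: D4/G4 P4 untreated
  R4 @ bar8.2: B3/E4 P4 untreated
  R7 @ bar8.2: D5->E4 leap 10st
  R4 @ bar9.0: D4/E4 M2 untreated
  R4 @ bar9.2: D4/E5 M2 untreated
  R8 @ bar10.0: penult P5 not 3rd/6th
  R1 @ bar11.0: A3/A4 P8 -> G3/G4 P8 similar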